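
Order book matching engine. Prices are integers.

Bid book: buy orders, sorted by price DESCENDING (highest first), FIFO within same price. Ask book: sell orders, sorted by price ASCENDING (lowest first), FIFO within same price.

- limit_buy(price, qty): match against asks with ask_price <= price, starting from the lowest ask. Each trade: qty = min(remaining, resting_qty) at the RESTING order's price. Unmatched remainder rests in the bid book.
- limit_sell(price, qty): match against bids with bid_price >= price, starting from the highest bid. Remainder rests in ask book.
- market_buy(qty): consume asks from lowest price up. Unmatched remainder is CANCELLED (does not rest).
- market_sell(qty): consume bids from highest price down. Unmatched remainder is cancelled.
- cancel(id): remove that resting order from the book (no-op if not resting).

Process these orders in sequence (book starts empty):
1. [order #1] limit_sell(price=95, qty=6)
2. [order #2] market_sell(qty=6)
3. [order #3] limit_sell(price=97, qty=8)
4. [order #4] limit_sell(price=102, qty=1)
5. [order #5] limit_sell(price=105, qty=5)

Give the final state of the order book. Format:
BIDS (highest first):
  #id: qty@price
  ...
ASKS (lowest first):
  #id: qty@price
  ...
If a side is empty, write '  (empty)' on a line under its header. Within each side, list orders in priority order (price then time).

Answer: BIDS (highest first):
  (empty)
ASKS (lowest first):
  #1: 6@95
  #3: 8@97
  #4: 1@102
  #5: 5@105

Derivation:
After op 1 [order #1] limit_sell(price=95, qty=6): fills=none; bids=[-] asks=[#1:6@95]
After op 2 [order #2] market_sell(qty=6): fills=none; bids=[-] asks=[#1:6@95]
After op 3 [order #3] limit_sell(price=97, qty=8): fills=none; bids=[-] asks=[#1:6@95 #3:8@97]
After op 4 [order #4] limit_sell(price=102, qty=1): fills=none; bids=[-] asks=[#1:6@95 #3:8@97 #4:1@102]
After op 5 [order #5] limit_sell(price=105, qty=5): fills=none; bids=[-] asks=[#1:6@95 #3:8@97 #4:1@102 #5:5@105]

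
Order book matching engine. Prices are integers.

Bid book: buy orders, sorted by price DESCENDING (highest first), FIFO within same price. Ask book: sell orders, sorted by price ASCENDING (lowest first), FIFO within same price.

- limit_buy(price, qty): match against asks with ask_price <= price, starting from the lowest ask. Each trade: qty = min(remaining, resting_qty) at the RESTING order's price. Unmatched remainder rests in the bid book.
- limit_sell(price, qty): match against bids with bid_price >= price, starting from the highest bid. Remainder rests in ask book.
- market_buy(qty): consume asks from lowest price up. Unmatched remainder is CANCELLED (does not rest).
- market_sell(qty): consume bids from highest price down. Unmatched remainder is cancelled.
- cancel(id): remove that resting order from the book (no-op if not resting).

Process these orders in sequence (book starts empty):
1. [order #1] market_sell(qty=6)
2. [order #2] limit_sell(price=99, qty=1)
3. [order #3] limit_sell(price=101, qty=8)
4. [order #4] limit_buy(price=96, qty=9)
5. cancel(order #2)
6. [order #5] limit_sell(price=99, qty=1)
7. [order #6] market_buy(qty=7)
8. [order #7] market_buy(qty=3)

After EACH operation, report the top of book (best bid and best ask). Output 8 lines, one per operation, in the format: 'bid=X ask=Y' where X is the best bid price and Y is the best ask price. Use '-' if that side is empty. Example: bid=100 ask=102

After op 1 [order #1] market_sell(qty=6): fills=none; bids=[-] asks=[-]
After op 2 [order #2] limit_sell(price=99, qty=1): fills=none; bids=[-] asks=[#2:1@99]
After op 3 [order #3] limit_sell(price=101, qty=8): fills=none; bids=[-] asks=[#2:1@99 #3:8@101]
After op 4 [order #4] limit_buy(price=96, qty=9): fills=none; bids=[#4:9@96] asks=[#2:1@99 #3:8@101]
After op 5 cancel(order #2): fills=none; bids=[#4:9@96] asks=[#3:8@101]
After op 6 [order #5] limit_sell(price=99, qty=1): fills=none; bids=[#4:9@96] asks=[#5:1@99 #3:8@101]
After op 7 [order #6] market_buy(qty=7): fills=#6x#5:1@99 #6x#3:6@101; bids=[#4:9@96] asks=[#3:2@101]
After op 8 [order #7] market_buy(qty=3): fills=#7x#3:2@101; bids=[#4:9@96] asks=[-]

Answer: bid=- ask=-
bid=- ask=99
bid=- ask=99
bid=96 ask=99
bid=96 ask=101
bid=96 ask=99
bid=96 ask=101
bid=96 ask=-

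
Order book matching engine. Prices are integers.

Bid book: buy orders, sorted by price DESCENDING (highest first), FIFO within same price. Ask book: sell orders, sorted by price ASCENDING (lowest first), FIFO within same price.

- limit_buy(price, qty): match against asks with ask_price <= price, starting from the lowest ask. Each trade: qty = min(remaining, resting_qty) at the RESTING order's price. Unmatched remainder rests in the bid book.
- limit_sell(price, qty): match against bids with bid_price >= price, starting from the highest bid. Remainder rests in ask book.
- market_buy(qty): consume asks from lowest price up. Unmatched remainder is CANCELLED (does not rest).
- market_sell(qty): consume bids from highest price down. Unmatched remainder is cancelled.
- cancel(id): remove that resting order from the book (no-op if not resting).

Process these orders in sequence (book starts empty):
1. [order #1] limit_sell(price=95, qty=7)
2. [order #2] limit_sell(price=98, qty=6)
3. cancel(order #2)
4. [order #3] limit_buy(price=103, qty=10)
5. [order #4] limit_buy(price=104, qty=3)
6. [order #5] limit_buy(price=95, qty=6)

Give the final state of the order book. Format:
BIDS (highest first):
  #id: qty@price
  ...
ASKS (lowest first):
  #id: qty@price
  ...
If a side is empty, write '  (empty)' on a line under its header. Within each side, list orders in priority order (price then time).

After op 1 [order #1] limit_sell(price=95, qty=7): fills=none; bids=[-] asks=[#1:7@95]
After op 2 [order #2] limit_sell(price=98, qty=6): fills=none; bids=[-] asks=[#1:7@95 #2:6@98]
After op 3 cancel(order #2): fills=none; bids=[-] asks=[#1:7@95]
After op 4 [order #3] limit_buy(price=103, qty=10): fills=#3x#1:7@95; bids=[#3:3@103] asks=[-]
After op 5 [order #4] limit_buy(price=104, qty=3): fills=none; bids=[#4:3@104 #3:3@103] asks=[-]
After op 6 [order #5] limit_buy(price=95, qty=6): fills=none; bids=[#4:3@104 #3:3@103 #5:6@95] asks=[-]

Answer: BIDS (highest first):
  #4: 3@104
  #3: 3@103
  #5: 6@95
ASKS (lowest first):
  (empty)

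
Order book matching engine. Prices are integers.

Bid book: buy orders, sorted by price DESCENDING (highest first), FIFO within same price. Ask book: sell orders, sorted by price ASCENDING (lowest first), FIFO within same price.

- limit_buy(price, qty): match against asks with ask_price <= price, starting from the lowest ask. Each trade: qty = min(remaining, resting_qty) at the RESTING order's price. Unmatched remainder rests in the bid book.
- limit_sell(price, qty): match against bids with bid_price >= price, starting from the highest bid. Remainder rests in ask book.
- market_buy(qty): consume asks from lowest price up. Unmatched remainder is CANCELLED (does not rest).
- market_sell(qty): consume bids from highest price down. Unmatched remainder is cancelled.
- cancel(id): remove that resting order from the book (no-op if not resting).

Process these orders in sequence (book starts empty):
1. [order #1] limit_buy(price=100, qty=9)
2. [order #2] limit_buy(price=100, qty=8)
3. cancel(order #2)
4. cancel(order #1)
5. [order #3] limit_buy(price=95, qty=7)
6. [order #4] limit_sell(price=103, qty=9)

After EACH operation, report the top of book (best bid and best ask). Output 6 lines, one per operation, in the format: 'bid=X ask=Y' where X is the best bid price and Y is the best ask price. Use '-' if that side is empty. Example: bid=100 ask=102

After op 1 [order #1] limit_buy(price=100, qty=9): fills=none; bids=[#1:9@100] asks=[-]
After op 2 [order #2] limit_buy(price=100, qty=8): fills=none; bids=[#1:9@100 #2:8@100] asks=[-]
After op 3 cancel(order #2): fills=none; bids=[#1:9@100] asks=[-]
After op 4 cancel(order #1): fills=none; bids=[-] asks=[-]
After op 5 [order #3] limit_buy(price=95, qty=7): fills=none; bids=[#3:7@95] asks=[-]
After op 6 [order #4] limit_sell(price=103, qty=9): fills=none; bids=[#3:7@95] asks=[#4:9@103]

Answer: bid=100 ask=-
bid=100 ask=-
bid=100 ask=-
bid=- ask=-
bid=95 ask=-
bid=95 ask=103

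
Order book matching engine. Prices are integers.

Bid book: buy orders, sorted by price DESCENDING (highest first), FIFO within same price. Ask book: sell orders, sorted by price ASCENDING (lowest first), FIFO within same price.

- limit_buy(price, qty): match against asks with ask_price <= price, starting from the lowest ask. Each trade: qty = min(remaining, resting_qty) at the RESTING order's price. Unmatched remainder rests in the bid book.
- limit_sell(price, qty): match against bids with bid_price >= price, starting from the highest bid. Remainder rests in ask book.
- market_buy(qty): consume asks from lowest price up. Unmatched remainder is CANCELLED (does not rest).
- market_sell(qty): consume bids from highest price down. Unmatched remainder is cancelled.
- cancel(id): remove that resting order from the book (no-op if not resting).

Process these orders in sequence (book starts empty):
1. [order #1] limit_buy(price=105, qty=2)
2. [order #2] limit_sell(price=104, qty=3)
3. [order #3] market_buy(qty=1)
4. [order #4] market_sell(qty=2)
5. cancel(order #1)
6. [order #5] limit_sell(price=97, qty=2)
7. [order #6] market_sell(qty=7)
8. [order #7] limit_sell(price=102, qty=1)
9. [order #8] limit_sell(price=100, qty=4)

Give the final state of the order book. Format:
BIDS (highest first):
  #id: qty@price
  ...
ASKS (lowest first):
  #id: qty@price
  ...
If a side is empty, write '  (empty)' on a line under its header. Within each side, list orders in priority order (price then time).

After op 1 [order #1] limit_buy(price=105, qty=2): fills=none; bids=[#1:2@105] asks=[-]
After op 2 [order #2] limit_sell(price=104, qty=3): fills=#1x#2:2@105; bids=[-] asks=[#2:1@104]
After op 3 [order #3] market_buy(qty=1): fills=#3x#2:1@104; bids=[-] asks=[-]
After op 4 [order #4] market_sell(qty=2): fills=none; bids=[-] asks=[-]
After op 5 cancel(order #1): fills=none; bids=[-] asks=[-]
After op 6 [order #5] limit_sell(price=97, qty=2): fills=none; bids=[-] asks=[#5:2@97]
After op 7 [order #6] market_sell(qty=7): fills=none; bids=[-] asks=[#5:2@97]
After op 8 [order #7] limit_sell(price=102, qty=1): fills=none; bids=[-] asks=[#5:2@97 #7:1@102]
After op 9 [order #8] limit_sell(price=100, qty=4): fills=none; bids=[-] asks=[#5:2@97 #8:4@100 #7:1@102]

Answer: BIDS (highest first):
  (empty)
ASKS (lowest first):
  #5: 2@97
  #8: 4@100
  #7: 1@102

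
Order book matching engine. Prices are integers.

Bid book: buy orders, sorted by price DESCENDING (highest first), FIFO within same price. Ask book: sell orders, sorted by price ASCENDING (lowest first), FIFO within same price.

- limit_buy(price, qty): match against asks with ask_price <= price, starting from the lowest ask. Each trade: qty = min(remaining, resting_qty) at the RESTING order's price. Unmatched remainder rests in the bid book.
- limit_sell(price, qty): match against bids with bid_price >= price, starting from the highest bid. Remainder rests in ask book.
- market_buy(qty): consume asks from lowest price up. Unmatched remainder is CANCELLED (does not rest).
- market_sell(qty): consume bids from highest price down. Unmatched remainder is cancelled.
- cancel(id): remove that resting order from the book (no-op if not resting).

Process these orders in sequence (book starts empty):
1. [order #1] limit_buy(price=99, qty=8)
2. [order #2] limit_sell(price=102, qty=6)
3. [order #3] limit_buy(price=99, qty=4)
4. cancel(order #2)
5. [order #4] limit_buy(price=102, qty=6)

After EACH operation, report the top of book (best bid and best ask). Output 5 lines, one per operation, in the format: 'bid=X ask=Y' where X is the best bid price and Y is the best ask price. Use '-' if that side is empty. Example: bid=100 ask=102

Answer: bid=99 ask=-
bid=99 ask=102
bid=99 ask=102
bid=99 ask=-
bid=102 ask=-

Derivation:
After op 1 [order #1] limit_buy(price=99, qty=8): fills=none; bids=[#1:8@99] asks=[-]
After op 2 [order #2] limit_sell(price=102, qty=6): fills=none; bids=[#1:8@99] asks=[#2:6@102]
After op 3 [order #3] limit_buy(price=99, qty=4): fills=none; bids=[#1:8@99 #3:4@99] asks=[#2:6@102]
After op 4 cancel(order #2): fills=none; bids=[#1:8@99 #3:4@99] asks=[-]
After op 5 [order #4] limit_buy(price=102, qty=6): fills=none; bids=[#4:6@102 #1:8@99 #3:4@99] asks=[-]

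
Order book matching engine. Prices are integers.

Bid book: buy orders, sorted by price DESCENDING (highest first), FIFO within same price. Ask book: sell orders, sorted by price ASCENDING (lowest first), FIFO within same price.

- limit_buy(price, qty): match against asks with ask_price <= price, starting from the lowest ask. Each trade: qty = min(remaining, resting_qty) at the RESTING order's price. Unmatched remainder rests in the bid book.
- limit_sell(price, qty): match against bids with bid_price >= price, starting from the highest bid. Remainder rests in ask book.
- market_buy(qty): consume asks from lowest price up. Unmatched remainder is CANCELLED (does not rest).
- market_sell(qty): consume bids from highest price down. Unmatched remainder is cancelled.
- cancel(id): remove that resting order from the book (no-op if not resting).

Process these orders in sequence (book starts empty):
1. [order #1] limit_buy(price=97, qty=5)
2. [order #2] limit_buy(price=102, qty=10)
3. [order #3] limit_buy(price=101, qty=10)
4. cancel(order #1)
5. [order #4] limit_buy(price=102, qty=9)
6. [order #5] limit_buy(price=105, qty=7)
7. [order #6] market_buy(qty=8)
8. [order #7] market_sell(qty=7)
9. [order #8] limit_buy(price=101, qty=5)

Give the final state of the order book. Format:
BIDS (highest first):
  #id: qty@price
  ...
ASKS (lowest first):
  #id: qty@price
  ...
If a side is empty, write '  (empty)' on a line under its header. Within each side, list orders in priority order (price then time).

After op 1 [order #1] limit_buy(price=97, qty=5): fills=none; bids=[#1:5@97] asks=[-]
After op 2 [order #2] limit_buy(price=102, qty=10): fills=none; bids=[#2:10@102 #1:5@97] asks=[-]
After op 3 [order #3] limit_buy(price=101, qty=10): fills=none; bids=[#2:10@102 #3:10@101 #1:5@97] asks=[-]
After op 4 cancel(order #1): fills=none; bids=[#2:10@102 #3:10@101] asks=[-]
After op 5 [order #4] limit_buy(price=102, qty=9): fills=none; bids=[#2:10@102 #4:9@102 #3:10@101] asks=[-]
After op 6 [order #5] limit_buy(price=105, qty=7): fills=none; bids=[#5:7@105 #2:10@102 #4:9@102 #3:10@101] asks=[-]
After op 7 [order #6] market_buy(qty=8): fills=none; bids=[#5:7@105 #2:10@102 #4:9@102 #3:10@101] asks=[-]
After op 8 [order #7] market_sell(qty=7): fills=#5x#7:7@105; bids=[#2:10@102 #4:9@102 #3:10@101] asks=[-]
After op 9 [order #8] limit_buy(price=101, qty=5): fills=none; bids=[#2:10@102 #4:9@102 #3:10@101 #8:5@101] asks=[-]

Answer: BIDS (highest first):
  #2: 10@102
  #4: 9@102
  #3: 10@101
  #8: 5@101
ASKS (lowest first):
  (empty)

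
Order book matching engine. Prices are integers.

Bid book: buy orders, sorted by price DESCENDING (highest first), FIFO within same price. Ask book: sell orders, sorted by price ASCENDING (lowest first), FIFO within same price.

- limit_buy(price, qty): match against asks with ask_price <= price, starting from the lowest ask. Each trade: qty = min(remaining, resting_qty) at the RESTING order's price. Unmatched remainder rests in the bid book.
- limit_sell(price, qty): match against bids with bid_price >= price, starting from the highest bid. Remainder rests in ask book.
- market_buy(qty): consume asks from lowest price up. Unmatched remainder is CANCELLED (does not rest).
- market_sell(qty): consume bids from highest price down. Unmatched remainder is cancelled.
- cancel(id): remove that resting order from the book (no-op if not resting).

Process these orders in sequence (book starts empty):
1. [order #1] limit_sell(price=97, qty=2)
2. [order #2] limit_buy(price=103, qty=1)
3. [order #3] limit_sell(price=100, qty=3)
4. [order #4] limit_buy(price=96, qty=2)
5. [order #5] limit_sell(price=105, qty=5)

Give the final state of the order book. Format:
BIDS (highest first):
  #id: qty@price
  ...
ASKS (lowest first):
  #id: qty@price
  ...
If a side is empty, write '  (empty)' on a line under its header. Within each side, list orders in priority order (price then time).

Answer: BIDS (highest first):
  #4: 2@96
ASKS (lowest first):
  #1: 1@97
  #3: 3@100
  #5: 5@105

Derivation:
After op 1 [order #1] limit_sell(price=97, qty=2): fills=none; bids=[-] asks=[#1:2@97]
After op 2 [order #2] limit_buy(price=103, qty=1): fills=#2x#1:1@97; bids=[-] asks=[#1:1@97]
After op 3 [order #3] limit_sell(price=100, qty=3): fills=none; bids=[-] asks=[#1:1@97 #3:3@100]
After op 4 [order #4] limit_buy(price=96, qty=2): fills=none; bids=[#4:2@96] asks=[#1:1@97 #3:3@100]
After op 5 [order #5] limit_sell(price=105, qty=5): fills=none; bids=[#4:2@96] asks=[#1:1@97 #3:3@100 #5:5@105]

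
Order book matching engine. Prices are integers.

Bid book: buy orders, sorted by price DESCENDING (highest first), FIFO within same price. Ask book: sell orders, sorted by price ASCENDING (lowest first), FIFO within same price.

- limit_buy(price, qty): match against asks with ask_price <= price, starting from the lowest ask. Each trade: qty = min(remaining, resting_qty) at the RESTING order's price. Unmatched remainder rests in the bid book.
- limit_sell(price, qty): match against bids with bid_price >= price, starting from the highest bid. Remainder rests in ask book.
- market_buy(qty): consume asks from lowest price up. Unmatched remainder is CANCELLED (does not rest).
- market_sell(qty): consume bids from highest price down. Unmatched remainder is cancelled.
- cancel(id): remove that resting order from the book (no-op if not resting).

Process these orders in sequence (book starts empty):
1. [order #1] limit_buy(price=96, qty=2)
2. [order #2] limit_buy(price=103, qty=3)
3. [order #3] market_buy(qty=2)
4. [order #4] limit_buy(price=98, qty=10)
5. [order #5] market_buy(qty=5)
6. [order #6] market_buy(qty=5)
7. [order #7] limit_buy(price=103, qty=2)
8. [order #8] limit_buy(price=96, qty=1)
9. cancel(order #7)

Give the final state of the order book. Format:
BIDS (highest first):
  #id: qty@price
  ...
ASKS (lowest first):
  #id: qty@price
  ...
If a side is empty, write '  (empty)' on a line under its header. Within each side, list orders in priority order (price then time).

After op 1 [order #1] limit_buy(price=96, qty=2): fills=none; bids=[#1:2@96] asks=[-]
After op 2 [order #2] limit_buy(price=103, qty=3): fills=none; bids=[#2:3@103 #1:2@96] asks=[-]
After op 3 [order #3] market_buy(qty=2): fills=none; bids=[#2:3@103 #1:2@96] asks=[-]
After op 4 [order #4] limit_buy(price=98, qty=10): fills=none; bids=[#2:3@103 #4:10@98 #1:2@96] asks=[-]
After op 5 [order #5] market_buy(qty=5): fills=none; bids=[#2:3@103 #4:10@98 #1:2@96] asks=[-]
After op 6 [order #6] market_buy(qty=5): fills=none; bids=[#2:3@103 #4:10@98 #1:2@96] asks=[-]
After op 7 [order #7] limit_buy(price=103, qty=2): fills=none; bids=[#2:3@103 #7:2@103 #4:10@98 #1:2@96] asks=[-]
After op 8 [order #8] limit_buy(price=96, qty=1): fills=none; bids=[#2:3@103 #7:2@103 #4:10@98 #1:2@96 #8:1@96] asks=[-]
After op 9 cancel(order #7): fills=none; bids=[#2:3@103 #4:10@98 #1:2@96 #8:1@96] asks=[-]

Answer: BIDS (highest first):
  #2: 3@103
  #4: 10@98
  #1: 2@96
  #8: 1@96
ASKS (lowest first):
  (empty)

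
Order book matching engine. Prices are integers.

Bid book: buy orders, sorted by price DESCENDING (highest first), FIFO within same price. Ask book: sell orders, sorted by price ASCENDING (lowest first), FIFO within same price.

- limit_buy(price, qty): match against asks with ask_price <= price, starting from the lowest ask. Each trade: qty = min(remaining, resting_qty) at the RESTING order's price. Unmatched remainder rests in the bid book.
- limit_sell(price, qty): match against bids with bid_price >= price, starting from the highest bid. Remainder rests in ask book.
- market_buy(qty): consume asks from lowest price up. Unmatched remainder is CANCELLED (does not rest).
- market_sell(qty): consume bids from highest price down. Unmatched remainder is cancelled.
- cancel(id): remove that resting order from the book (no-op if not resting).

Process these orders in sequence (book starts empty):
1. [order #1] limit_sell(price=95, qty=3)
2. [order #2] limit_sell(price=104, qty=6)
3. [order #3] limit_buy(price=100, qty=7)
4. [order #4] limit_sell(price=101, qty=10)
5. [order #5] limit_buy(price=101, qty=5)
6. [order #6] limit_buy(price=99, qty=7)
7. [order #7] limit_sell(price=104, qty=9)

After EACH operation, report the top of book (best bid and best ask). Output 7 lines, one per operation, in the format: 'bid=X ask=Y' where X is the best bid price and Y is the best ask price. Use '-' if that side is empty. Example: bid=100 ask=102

Answer: bid=- ask=95
bid=- ask=95
bid=100 ask=104
bid=100 ask=101
bid=100 ask=101
bid=100 ask=101
bid=100 ask=101

Derivation:
After op 1 [order #1] limit_sell(price=95, qty=3): fills=none; bids=[-] asks=[#1:3@95]
After op 2 [order #2] limit_sell(price=104, qty=6): fills=none; bids=[-] asks=[#1:3@95 #2:6@104]
After op 3 [order #3] limit_buy(price=100, qty=7): fills=#3x#1:3@95; bids=[#3:4@100] asks=[#2:6@104]
After op 4 [order #4] limit_sell(price=101, qty=10): fills=none; bids=[#3:4@100] asks=[#4:10@101 #2:6@104]
After op 5 [order #5] limit_buy(price=101, qty=5): fills=#5x#4:5@101; bids=[#3:4@100] asks=[#4:5@101 #2:6@104]
After op 6 [order #6] limit_buy(price=99, qty=7): fills=none; bids=[#3:4@100 #6:7@99] asks=[#4:5@101 #2:6@104]
After op 7 [order #7] limit_sell(price=104, qty=9): fills=none; bids=[#3:4@100 #6:7@99] asks=[#4:5@101 #2:6@104 #7:9@104]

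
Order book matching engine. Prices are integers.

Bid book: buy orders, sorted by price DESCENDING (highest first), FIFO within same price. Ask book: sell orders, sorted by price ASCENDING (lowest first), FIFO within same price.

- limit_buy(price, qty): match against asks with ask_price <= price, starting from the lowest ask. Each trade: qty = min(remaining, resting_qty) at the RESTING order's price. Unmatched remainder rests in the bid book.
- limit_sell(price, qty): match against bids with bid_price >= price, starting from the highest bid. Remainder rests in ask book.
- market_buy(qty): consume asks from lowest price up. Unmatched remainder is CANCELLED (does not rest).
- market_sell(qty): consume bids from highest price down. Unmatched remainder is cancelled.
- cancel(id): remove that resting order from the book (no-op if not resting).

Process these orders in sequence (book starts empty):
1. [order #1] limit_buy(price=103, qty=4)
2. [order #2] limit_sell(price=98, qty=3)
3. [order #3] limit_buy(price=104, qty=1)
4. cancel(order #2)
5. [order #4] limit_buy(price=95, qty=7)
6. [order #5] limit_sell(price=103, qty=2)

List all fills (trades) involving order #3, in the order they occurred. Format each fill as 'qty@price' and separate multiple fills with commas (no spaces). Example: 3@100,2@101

Answer: 1@104

Derivation:
After op 1 [order #1] limit_buy(price=103, qty=4): fills=none; bids=[#1:4@103] asks=[-]
After op 2 [order #2] limit_sell(price=98, qty=3): fills=#1x#2:3@103; bids=[#1:1@103] asks=[-]
After op 3 [order #3] limit_buy(price=104, qty=1): fills=none; bids=[#3:1@104 #1:1@103] asks=[-]
After op 4 cancel(order #2): fills=none; bids=[#3:1@104 #1:1@103] asks=[-]
After op 5 [order #4] limit_buy(price=95, qty=7): fills=none; bids=[#3:1@104 #1:1@103 #4:7@95] asks=[-]
After op 6 [order #5] limit_sell(price=103, qty=2): fills=#3x#5:1@104 #1x#5:1@103; bids=[#4:7@95] asks=[-]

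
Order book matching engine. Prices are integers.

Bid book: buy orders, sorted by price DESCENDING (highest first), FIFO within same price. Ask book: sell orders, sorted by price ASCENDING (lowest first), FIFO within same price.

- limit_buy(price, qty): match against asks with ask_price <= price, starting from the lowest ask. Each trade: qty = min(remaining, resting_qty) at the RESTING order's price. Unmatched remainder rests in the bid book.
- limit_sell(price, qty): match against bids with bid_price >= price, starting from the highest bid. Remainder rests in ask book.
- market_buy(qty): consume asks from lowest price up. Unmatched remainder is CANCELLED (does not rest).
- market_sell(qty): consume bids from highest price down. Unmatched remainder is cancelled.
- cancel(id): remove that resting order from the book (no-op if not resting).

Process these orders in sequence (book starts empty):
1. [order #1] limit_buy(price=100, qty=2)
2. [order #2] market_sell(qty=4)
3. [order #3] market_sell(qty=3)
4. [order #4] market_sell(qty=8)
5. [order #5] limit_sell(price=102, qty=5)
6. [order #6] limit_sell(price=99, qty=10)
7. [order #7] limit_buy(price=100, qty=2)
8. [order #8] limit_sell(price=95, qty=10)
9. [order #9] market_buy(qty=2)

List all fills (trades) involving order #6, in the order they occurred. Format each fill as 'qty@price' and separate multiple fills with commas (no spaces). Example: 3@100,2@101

Answer: 2@99

Derivation:
After op 1 [order #1] limit_buy(price=100, qty=2): fills=none; bids=[#1:2@100] asks=[-]
After op 2 [order #2] market_sell(qty=4): fills=#1x#2:2@100; bids=[-] asks=[-]
After op 3 [order #3] market_sell(qty=3): fills=none; bids=[-] asks=[-]
After op 4 [order #4] market_sell(qty=8): fills=none; bids=[-] asks=[-]
After op 5 [order #5] limit_sell(price=102, qty=5): fills=none; bids=[-] asks=[#5:5@102]
After op 6 [order #6] limit_sell(price=99, qty=10): fills=none; bids=[-] asks=[#6:10@99 #5:5@102]
After op 7 [order #7] limit_buy(price=100, qty=2): fills=#7x#6:2@99; bids=[-] asks=[#6:8@99 #5:5@102]
After op 8 [order #8] limit_sell(price=95, qty=10): fills=none; bids=[-] asks=[#8:10@95 #6:8@99 #5:5@102]
After op 9 [order #9] market_buy(qty=2): fills=#9x#8:2@95; bids=[-] asks=[#8:8@95 #6:8@99 #5:5@102]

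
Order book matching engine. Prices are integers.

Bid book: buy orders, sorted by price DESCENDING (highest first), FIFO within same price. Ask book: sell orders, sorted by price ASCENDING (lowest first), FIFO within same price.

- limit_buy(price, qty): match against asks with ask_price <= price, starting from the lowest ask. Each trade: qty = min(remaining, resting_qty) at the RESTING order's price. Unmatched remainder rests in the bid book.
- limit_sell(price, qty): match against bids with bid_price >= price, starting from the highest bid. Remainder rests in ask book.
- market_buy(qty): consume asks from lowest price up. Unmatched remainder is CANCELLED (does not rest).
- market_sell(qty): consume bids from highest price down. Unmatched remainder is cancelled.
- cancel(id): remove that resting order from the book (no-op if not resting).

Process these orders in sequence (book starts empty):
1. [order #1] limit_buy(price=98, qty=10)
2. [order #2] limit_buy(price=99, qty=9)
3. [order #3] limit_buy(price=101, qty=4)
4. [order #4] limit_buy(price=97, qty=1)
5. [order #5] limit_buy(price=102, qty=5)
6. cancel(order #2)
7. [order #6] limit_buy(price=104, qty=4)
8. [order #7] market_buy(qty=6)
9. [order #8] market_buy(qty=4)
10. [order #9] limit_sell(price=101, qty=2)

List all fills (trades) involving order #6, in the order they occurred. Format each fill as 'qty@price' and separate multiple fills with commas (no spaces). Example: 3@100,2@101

Answer: 2@104

Derivation:
After op 1 [order #1] limit_buy(price=98, qty=10): fills=none; bids=[#1:10@98] asks=[-]
After op 2 [order #2] limit_buy(price=99, qty=9): fills=none; bids=[#2:9@99 #1:10@98] asks=[-]
After op 3 [order #3] limit_buy(price=101, qty=4): fills=none; bids=[#3:4@101 #2:9@99 #1:10@98] asks=[-]
After op 4 [order #4] limit_buy(price=97, qty=1): fills=none; bids=[#3:4@101 #2:9@99 #1:10@98 #4:1@97] asks=[-]
After op 5 [order #5] limit_buy(price=102, qty=5): fills=none; bids=[#5:5@102 #3:4@101 #2:9@99 #1:10@98 #4:1@97] asks=[-]
After op 6 cancel(order #2): fills=none; bids=[#5:5@102 #3:4@101 #1:10@98 #4:1@97] asks=[-]
After op 7 [order #6] limit_buy(price=104, qty=4): fills=none; bids=[#6:4@104 #5:5@102 #3:4@101 #1:10@98 #4:1@97] asks=[-]
After op 8 [order #7] market_buy(qty=6): fills=none; bids=[#6:4@104 #5:5@102 #3:4@101 #1:10@98 #4:1@97] asks=[-]
After op 9 [order #8] market_buy(qty=4): fills=none; bids=[#6:4@104 #5:5@102 #3:4@101 #1:10@98 #4:1@97] asks=[-]
After op 10 [order #9] limit_sell(price=101, qty=2): fills=#6x#9:2@104; bids=[#6:2@104 #5:5@102 #3:4@101 #1:10@98 #4:1@97] asks=[-]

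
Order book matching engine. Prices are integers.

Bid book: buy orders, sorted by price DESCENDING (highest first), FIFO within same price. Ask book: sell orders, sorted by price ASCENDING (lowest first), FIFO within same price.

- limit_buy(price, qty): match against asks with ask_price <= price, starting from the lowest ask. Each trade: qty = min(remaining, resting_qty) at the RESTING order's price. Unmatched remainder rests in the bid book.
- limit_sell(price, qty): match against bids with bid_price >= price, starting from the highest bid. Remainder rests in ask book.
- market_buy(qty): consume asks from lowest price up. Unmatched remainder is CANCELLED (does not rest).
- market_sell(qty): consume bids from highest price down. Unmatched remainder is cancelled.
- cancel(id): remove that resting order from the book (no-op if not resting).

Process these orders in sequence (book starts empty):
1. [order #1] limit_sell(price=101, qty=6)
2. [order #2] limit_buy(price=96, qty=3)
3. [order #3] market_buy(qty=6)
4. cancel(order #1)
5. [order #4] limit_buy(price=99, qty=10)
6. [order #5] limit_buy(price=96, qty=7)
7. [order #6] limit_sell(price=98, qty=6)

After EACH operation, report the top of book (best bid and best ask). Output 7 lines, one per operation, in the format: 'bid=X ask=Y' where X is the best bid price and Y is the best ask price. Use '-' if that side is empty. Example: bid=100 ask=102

Answer: bid=- ask=101
bid=96 ask=101
bid=96 ask=-
bid=96 ask=-
bid=99 ask=-
bid=99 ask=-
bid=99 ask=-

Derivation:
After op 1 [order #1] limit_sell(price=101, qty=6): fills=none; bids=[-] asks=[#1:6@101]
After op 2 [order #2] limit_buy(price=96, qty=3): fills=none; bids=[#2:3@96] asks=[#1:6@101]
After op 3 [order #3] market_buy(qty=6): fills=#3x#1:6@101; bids=[#2:3@96] asks=[-]
After op 4 cancel(order #1): fills=none; bids=[#2:3@96] asks=[-]
After op 5 [order #4] limit_buy(price=99, qty=10): fills=none; bids=[#4:10@99 #2:3@96] asks=[-]
After op 6 [order #5] limit_buy(price=96, qty=7): fills=none; bids=[#4:10@99 #2:3@96 #5:7@96] asks=[-]
After op 7 [order #6] limit_sell(price=98, qty=6): fills=#4x#6:6@99; bids=[#4:4@99 #2:3@96 #5:7@96] asks=[-]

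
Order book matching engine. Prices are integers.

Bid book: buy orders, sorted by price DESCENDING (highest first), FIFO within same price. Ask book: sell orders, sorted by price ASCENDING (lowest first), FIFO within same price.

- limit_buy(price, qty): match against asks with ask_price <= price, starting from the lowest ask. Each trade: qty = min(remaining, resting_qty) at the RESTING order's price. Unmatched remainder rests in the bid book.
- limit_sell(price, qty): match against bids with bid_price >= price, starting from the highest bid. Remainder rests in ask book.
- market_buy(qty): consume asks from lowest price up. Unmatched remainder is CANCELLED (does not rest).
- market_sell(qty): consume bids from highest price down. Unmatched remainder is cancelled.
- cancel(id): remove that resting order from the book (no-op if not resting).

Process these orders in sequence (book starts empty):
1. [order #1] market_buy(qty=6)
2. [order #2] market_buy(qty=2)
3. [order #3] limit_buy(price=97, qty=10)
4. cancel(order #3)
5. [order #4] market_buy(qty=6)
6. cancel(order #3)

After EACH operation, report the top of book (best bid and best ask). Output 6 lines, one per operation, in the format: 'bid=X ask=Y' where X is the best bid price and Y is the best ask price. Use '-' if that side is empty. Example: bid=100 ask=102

Answer: bid=- ask=-
bid=- ask=-
bid=97 ask=-
bid=- ask=-
bid=- ask=-
bid=- ask=-

Derivation:
After op 1 [order #1] market_buy(qty=6): fills=none; bids=[-] asks=[-]
After op 2 [order #2] market_buy(qty=2): fills=none; bids=[-] asks=[-]
After op 3 [order #3] limit_buy(price=97, qty=10): fills=none; bids=[#3:10@97] asks=[-]
After op 4 cancel(order #3): fills=none; bids=[-] asks=[-]
After op 5 [order #4] market_buy(qty=6): fills=none; bids=[-] asks=[-]
After op 6 cancel(order #3): fills=none; bids=[-] asks=[-]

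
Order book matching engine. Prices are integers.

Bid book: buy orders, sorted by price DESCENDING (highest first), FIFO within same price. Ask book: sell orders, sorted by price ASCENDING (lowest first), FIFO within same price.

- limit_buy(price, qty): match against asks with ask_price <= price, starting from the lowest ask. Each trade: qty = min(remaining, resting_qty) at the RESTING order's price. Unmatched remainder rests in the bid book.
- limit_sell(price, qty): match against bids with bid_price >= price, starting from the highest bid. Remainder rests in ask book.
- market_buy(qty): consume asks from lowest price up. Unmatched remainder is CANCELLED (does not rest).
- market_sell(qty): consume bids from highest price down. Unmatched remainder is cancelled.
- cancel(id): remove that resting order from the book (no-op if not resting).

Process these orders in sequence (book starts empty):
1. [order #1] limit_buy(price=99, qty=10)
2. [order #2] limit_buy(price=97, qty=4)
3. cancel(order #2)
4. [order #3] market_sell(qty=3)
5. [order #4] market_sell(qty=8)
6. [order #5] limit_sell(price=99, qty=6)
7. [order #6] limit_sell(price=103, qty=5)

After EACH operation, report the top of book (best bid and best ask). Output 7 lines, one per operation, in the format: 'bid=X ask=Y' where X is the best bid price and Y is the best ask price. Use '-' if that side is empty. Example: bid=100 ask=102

After op 1 [order #1] limit_buy(price=99, qty=10): fills=none; bids=[#1:10@99] asks=[-]
After op 2 [order #2] limit_buy(price=97, qty=4): fills=none; bids=[#1:10@99 #2:4@97] asks=[-]
After op 3 cancel(order #2): fills=none; bids=[#1:10@99] asks=[-]
After op 4 [order #3] market_sell(qty=3): fills=#1x#3:3@99; bids=[#1:7@99] asks=[-]
After op 5 [order #4] market_sell(qty=8): fills=#1x#4:7@99; bids=[-] asks=[-]
After op 6 [order #5] limit_sell(price=99, qty=6): fills=none; bids=[-] asks=[#5:6@99]
After op 7 [order #6] limit_sell(price=103, qty=5): fills=none; bids=[-] asks=[#5:6@99 #6:5@103]

Answer: bid=99 ask=-
bid=99 ask=-
bid=99 ask=-
bid=99 ask=-
bid=- ask=-
bid=- ask=99
bid=- ask=99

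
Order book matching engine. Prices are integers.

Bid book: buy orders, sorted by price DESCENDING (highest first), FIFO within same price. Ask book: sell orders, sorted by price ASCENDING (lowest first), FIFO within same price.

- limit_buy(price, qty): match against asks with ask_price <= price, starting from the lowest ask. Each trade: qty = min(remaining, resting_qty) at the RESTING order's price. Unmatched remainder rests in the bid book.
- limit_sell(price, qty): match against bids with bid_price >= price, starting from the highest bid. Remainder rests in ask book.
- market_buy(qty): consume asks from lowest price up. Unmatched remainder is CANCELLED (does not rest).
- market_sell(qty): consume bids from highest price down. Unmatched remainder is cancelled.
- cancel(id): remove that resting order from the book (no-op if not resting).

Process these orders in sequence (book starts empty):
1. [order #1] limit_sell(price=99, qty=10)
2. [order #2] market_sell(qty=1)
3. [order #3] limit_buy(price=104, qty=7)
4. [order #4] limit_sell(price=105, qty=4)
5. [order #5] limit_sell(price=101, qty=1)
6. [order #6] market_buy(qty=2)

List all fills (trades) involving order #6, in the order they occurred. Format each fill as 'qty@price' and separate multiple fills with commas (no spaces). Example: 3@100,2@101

After op 1 [order #1] limit_sell(price=99, qty=10): fills=none; bids=[-] asks=[#1:10@99]
After op 2 [order #2] market_sell(qty=1): fills=none; bids=[-] asks=[#1:10@99]
After op 3 [order #3] limit_buy(price=104, qty=7): fills=#3x#1:7@99; bids=[-] asks=[#1:3@99]
After op 4 [order #4] limit_sell(price=105, qty=4): fills=none; bids=[-] asks=[#1:3@99 #4:4@105]
After op 5 [order #5] limit_sell(price=101, qty=1): fills=none; bids=[-] asks=[#1:3@99 #5:1@101 #4:4@105]
After op 6 [order #6] market_buy(qty=2): fills=#6x#1:2@99; bids=[-] asks=[#1:1@99 #5:1@101 #4:4@105]

Answer: 2@99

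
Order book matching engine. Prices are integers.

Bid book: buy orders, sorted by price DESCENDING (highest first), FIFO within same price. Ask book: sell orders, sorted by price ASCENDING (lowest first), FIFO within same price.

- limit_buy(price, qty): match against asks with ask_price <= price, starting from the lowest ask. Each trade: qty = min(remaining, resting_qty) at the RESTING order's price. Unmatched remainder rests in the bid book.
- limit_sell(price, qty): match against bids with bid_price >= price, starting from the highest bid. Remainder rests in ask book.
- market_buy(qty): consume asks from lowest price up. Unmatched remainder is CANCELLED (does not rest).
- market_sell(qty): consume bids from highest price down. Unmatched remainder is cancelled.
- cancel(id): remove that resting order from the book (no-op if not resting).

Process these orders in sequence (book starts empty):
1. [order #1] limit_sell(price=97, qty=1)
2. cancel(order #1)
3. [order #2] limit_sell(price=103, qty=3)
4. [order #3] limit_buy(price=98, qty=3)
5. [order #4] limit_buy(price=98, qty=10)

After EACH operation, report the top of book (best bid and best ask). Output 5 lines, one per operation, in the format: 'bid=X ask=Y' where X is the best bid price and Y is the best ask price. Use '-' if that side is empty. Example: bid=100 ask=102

Answer: bid=- ask=97
bid=- ask=-
bid=- ask=103
bid=98 ask=103
bid=98 ask=103

Derivation:
After op 1 [order #1] limit_sell(price=97, qty=1): fills=none; bids=[-] asks=[#1:1@97]
After op 2 cancel(order #1): fills=none; bids=[-] asks=[-]
After op 3 [order #2] limit_sell(price=103, qty=3): fills=none; bids=[-] asks=[#2:3@103]
After op 4 [order #3] limit_buy(price=98, qty=3): fills=none; bids=[#3:3@98] asks=[#2:3@103]
After op 5 [order #4] limit_buy(price=98, qty=10): fills=none; bids=[#3:3@98 #4:10@98] asks=[#2:3@103]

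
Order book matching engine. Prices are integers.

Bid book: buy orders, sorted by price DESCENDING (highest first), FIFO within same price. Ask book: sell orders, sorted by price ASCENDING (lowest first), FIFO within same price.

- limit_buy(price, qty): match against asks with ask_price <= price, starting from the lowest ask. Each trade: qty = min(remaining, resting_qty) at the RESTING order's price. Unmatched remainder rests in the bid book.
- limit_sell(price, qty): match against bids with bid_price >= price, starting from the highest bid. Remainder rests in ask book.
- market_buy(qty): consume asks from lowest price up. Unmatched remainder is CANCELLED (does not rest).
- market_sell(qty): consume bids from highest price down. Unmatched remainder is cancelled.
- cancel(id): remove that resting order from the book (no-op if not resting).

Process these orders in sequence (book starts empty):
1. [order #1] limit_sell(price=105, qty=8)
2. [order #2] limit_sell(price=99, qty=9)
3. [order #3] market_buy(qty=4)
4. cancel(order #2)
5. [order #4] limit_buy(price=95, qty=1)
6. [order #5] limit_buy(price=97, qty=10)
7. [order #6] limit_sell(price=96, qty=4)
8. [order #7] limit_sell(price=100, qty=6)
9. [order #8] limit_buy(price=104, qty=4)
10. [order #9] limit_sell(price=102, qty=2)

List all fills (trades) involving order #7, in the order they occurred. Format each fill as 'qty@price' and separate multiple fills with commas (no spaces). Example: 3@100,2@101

After op 1 [order #1] limit_sell(price=105, qty=8): fills=none; bids=[-] asks=[#1:8@105]
After op 2 [order #2] limit_sell(price=99, qty=9): fills=none; bids=[-] asks=[#2:9@99 #1:8@105]
After op 3 [order #3] market_buy(qty=4): fills=#3x#2:4@99; bids=[-] asks=[#2:5@99 #1:8@105]
After op 4 cancel(order #2): fills=none; bids=[-] asks=[#1:8@105]
After op 5 [order #4] limit_buy(price=95, qty=1): fills=none; bids=[#4:1@95] asks=[#1:8@105]
After op 6 [order #5] limit_buy(price=97, qty=10): fills=none; bids=[#5:10@97 #4:1@95] asks=[#1:8@105]
After op 7 [order #6] limit_sell(price=96, qty=4): fills=#5x#6:4@97; bids=[#5:6@97 #4:1@95] asks=[#1:8@105]
After op 8 [order #7] limit_sell(price=100, qty=6): fills=none; bids=[#5:6@97 #4:1@95] asks=[#7:6@100 #1:8@105]
After op 9 [order #8] limit_buy(price=104, qty=4): fills=#8x#7:4@100; bids=[#5:6@97 #4:1@95] asks=[#7:2@100 #1:8@105]
After op 10 [order #9] limit_sell(price=102, qty=2): fills=none; bids=[#5:6@97 #4:1@95] asks=[#7:2@100 #9:2@102 #1:8@105]

Answer: 4@100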